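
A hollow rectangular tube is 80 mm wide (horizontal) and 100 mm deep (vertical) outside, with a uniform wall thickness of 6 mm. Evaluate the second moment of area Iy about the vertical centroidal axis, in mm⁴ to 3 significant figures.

Iy ≈ 1.96 × 10⁶ mm⁴

Decompose the section into non-overlapping parts with the origin at the bottom-left of its bounding rectangle.
Outer rectangle: 80 × 100, A = 8 000 mm², x = 40 mm, Ī = 4 266 667 mm⁴.
Inner void (subtracted): 68 × 88, A = 5 984 mm², x = 40 mm, Ī = 2 305 835 mm⁴.
By symmetry the centroid is at mid-width, x̄ = 40 mm.
All pieces are centred on the vertical centroidal axis, so I = ΣĪ (holes subtracted) = 1 960 832 mm⁴.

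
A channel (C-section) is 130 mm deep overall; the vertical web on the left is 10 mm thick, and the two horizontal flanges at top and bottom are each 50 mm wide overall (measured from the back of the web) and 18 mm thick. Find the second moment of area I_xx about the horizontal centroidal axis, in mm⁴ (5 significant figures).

Decompose the section into non-overlapping parts with the origin at the bottom-left of its bounding rectangle.
Web: 10 × 130, A = 1 300 mm², y = 65 mm, Ī = 1 830 833 mm⁴.
Top flange (beyond web): 40 × 18, A = 720 mm², y = 121 mm, Ī = 19 440 mm⁴.
Bottom flange (beyond web): 40 × 18, A = 720 mm², y = 9 mm, Ī = 19 440 mm⁴.
By symmetry the centroid is at mid-height, ȳ = 65 mm.
Transfer each piece to the horizontal centroidal axis using Ī + A·d² with d = y − 65:
  web: d = 0 mm → contributes +1 830 833 mm⁴
  top flange (beyond web): d = 56 mm → contributes +2 277 360 mm⁴
  bottom flange (beyond web): d = -56 mm → contributes +2 277 360 mm⁴
Total I = 6 385 553 mm⁴.

I_xx ≈ 6.3856 × 10⁶ mm⁴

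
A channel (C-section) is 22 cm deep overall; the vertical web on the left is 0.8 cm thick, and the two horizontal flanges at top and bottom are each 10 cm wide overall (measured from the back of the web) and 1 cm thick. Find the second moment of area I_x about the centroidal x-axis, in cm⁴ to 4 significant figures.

Break the section into simple shapes (no overlaps), measuring from the bottom-left corner of the bounding box.
Web: 0.8 × 22, A = 17.6 cm², y = 11 cm, Ī = 709.867 cm⁴.
Top flange (beyond web): 9.2 × 1, A = 9.2 cm², y = 21.5 cm, Ī = 0.766667 cm⁴.
Bottom flange (beyond web): 9.2 × 1, A = 9.2 cm², y = 0.5 cm, Ī = 0.766667 cm⁴.
By symmetry the centroid is at mid-height, ȳ = 11 cm.
Transfer each piece to the centroidal x-axis using Ī + A·d² with d = y − 11:
  web: d = 0 cm → contributes +709.867 cm⁴
  top flange (beyond web): d = 10.5 cm → contributes +1015.07 cm⁴
  bottom flange (beyond web): d = -10.5 cm → contributes +1015.07 cm⁴
Total I = 2 740 cm⁴.

I_x ≈ 2740 cm⁴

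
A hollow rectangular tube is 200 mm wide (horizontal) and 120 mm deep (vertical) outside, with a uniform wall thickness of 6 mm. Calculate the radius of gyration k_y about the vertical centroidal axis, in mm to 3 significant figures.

Split into non-overlapping primitives; take the origin at the lower-left of the bounding box.
Outer rectangle: 200 × 120, A = 24 000 mm², x = 100 mm, Ī = 80 000 000 mm⁴.
Inner void (subtracted): 188 × 108, A = 20 304 mm², x = 100 mm, Ī = 59 802 048 mm⁴.
By symmetry the centroid is at mid-width, x̄ = 100 mm.
All pieces are centred on the vertical centroidal axis, so I = ΣĪ (holes subtracted) = 20 197 952 mm⁴.
Radius of gyration: k = √(I/A) = √(20 197 952 / 3 696) = 73.924 mm.

k_y ≈ 73.9 mm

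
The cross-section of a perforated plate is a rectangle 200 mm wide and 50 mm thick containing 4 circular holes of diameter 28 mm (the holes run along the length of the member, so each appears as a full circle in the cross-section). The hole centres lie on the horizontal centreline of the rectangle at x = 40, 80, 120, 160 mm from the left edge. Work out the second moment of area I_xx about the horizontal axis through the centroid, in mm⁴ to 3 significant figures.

I_xx ≈ 1.96 × 10⁶ mm⁴

Treat the section as a set of non-overlapping primitives; coordinates are from the bounding-box lower-left.
Plate: 200 × 50, A = 10 000 mm², y = 25 mm, Ī = 2 083 333 mm⁴.
Hole 1 (subtracted): ⌀28, A = 615.75 mm², y = 25 mm, Ī = 30 172 mm⁴.
Hole 2 (subtracted): ⌀28, A = 615.75 mm², y = 25 mm, Ī = 30 172 mm⁴.
Hole 3 (subtracted): ⌀28, A = 615.75 mm², y = 25 mm, Ī = 30 172 mm⁴.
Hole 4 (subtracted): ⌀28, A = 615.75 mm², y = 25 mm, Ī = 30 172 mm⁴.
By symmetry the centroid is at mid-height, ȳ = 25 mm.
All pieces are centred on the horizontal axis through the centroid, so I = ΣĪ (holes subtracted) = 1 962 646 mm⁴.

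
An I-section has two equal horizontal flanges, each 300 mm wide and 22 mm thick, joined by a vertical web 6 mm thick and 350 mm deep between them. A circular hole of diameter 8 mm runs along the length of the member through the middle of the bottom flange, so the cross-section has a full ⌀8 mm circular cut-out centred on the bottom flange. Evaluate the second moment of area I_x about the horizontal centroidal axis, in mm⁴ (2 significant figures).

I_x ≈ 4.8 × 10⁸ mm⁴

Split into non-overlapping primitives; take the origin at the lower-left of the bounding box.
Bottom flange: 300 × 22, A = 6 600 mm², y = 11 mm, Ī = 266 200 mm⁴.
Web: 6 × 350, A = 2 100 mm², y = 197 mm, Ī = 21 437 500 mm⁴.
Top flange: 300 × 22, A = 6 600 mm², y = 383 mm, Ī = 266 200 mm⁴.
Hole (subtracted): ⌀8, A = 50.27 mm², y = 11 mm, Ī = 201.1 mm⁴.
Centroid: ȳ = ΣA·y / ΣA = 197.6 mm.
Transfer each piece to the horizontal centroidal axis using Ī + A·d² with d = y − 197.6:
  bottom flange: d = -186.6 mm → contributes +230 107 526 mm⁴
  web: d = -0.6131 mm → contributes +21 438 289 mm⁴
  top flange: d = 185.4 mm → contributes +227 097 035 mm⁴
  hole: d = -186.6 mm → contributes −1 750 669 mm⁴
Total I = 476 892 182 mm⁴.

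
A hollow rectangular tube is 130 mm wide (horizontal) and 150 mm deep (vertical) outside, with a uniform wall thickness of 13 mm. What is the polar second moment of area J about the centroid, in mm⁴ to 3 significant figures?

J ≈ 3.59 × 10⁷ mm⁴

Split into non-overlapping primitives; take the origin at the lower-left of the bounding box.
Outer rectangle: 130 × 150, A = 19 500 mm², y = 75 mm, Ī = 36 562 500 mm⁴.
Inner void (subtracted): 104 × 124, A = 12 896 mm², y = 75 mm, Ī = 16 524 075 mm⁴.
By symmetry the centroid is at mid-height, ȳ = 75 mm.
All pieces are centred on the centroidal x-axis, so I = ΣĪ (holes subtracted) = 20 038 425 mm⁴.
Repeating about the centroidal y-axis gives I_y = 15 838 905 mm⁴.
Polar second moment: J = I_x + I_y = 35 877 331 mm⁴.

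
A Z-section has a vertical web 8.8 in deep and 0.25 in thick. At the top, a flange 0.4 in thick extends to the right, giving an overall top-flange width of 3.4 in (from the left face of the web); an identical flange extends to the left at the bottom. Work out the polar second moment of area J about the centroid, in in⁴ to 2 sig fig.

Decompose the section into non-overlapping parts with the origin at the bottom-left of its bounding rectangle.
Web: 0.25 × 8.8, A = 2.2 in², y = 4.4 in, Ī = 14.2 in⁴.
Top flange (beyond web): 3.15 × 0.4, A = 1.26 in², y = 8.6 in, Ī = 0.0168 in⁴.
Bottom flange (beyond web): 3.15 × 0.4, A = 1.26 in², y = 0.2 in, Ī = 0.0168 in⁴.
Centroid: ȳ = ΣA·y / ΣA = 4.4 in.
Transfer each piece to the centroidal x-axis using Ī + A·d² with d = y − 4.4:
  web: d = 0 in → contributes +14.2 in⁴
  top flange (beyond web): d = 4.2 in → contributes +22.24 in⁴
  bottom flange (beyond web): d = -4.2 in → contributes +22.24 in⁴
Total I = 58.68 in⁴.
For the y-axis: x̄ = 3.275 in.
Repeating about the centroidal y-axis gives I_y = 9.378 in⁴.
Polar second moment: J = I_x + I_y = 68.06 in⁴.

J ≈ 68 in⁴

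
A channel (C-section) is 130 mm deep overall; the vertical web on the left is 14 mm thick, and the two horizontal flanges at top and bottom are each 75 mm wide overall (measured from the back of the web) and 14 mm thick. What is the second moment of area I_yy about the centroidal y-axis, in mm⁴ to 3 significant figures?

I_yy ≈ 1.80 × 10⁶ mm⁴

Split into non-overlapping primitives; take the origin at the lower-left of the bounding box.
Web: 14 × 130, A = 1 820 mm², x = 7 mm, Ī = 29 727 mm⁴.
Top flange (beyond web): 61 × 14, A = 854 mm², x = 44.5 mm, Ī = 264 811 mm⁴.
Bottom flange (beyond web): 61 × 14, A = 854 mm², x = 44.5 mm, Ī = 264 811 mm⁴.
Centroid: x̄ = ΣA·x / ΣA = 25.155 mm.
Transfer each piece to the centroidal y-axis using Ī + A·d² with d = x − 25.155:
  web: d = -18.155 mm → contributes +629 590 mm⁴
  top flange (beyond web): d = 19.345 mm → contributes +584 411 mm⁴
  bottom flange (beyond web): d = 19.345 mm → contributes +584 411 mm⁴
Total I = 1 798 412 mm⁴.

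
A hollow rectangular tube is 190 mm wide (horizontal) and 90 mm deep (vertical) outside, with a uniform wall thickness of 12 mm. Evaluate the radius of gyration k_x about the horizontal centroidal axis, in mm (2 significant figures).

Split into non-overlapping primitives; take the origin at the lower-left of the bounding box.
Outer rectangle: 190 × 90, A = 17 100 mm², y = 45 mm, Ī = 11 542 500 mm⁴.
Inner void (subtracted): 166 × 66, A = 10 956 mm², y = 45 mm, Ī = 3 977 028 mm⁴.
By symmetry the centroid is at mid-height, ȳ = 45 mm.
All pieces are centred on the horizontal centroidal axis, so I = ΣĪ (holes subtracted) = 7 565 472 mm⁴.
Radius of gyration: k = √(I/A) = √(7 565 472 / 6 144) = 35.09 mm.

k_x ≈ 35 mm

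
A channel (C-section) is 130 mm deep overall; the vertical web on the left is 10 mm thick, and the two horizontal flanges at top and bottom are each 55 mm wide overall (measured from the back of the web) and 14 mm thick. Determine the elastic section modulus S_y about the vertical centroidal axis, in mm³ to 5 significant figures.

Treat the section as a set of non-overlapping primitives; coordinates are from the bounding-box lower-left.
Web: 10 × 130, A = 1 300 mm², x = 5 mm, Ī = 10833.33 mm⁴.
Top flange (beyond web): 45 × 14, A = 630 mm², x = 32.5 mm, Ī = 106312.5 mm⁴.
Bottom flange (beyond web): 45 × 14, A = 630 mm², x = 32.5 mm, Ī = 106312.5 mm⁴.
Centroid: x̄ = ΣA·x / ΣA = 18.53516 mm.
Transfer each piece to the vertical centroidal axis using Ī + A·d² with d = x − 18.53516:
  web: d = -13.53516 mm → contributes +248993.9 mm⁴
  top flange (beyond web): d = 13.96484 mm → contributes +229173.1 mm⁴
  bottom flange (beyond web): d = 13.96484 mm → contributes +229173.1 mm⁴
Total I = 707340.2 mm⁴.
Extreme fibre distance c = 36.46484 mm; S = I/c = 19397.87 mm³.

S_y ≈ 1.9398 × 10⁴ mm³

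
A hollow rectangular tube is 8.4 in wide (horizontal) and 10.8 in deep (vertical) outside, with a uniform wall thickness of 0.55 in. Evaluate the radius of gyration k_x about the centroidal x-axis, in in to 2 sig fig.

Treat the section as a set of non-overlapping primitives; coordinates are from the bounding-box lower-left.
Outer rectangle: 8.4 × 10.8, A = 90.72 in², y = 5.4 in, Ī = 881.8 in⁴.
Inner void (subtracted): 7.3 × 9.7, A = 70.81 in², y = 5.4 in, Ī = 555.2 in⁴.
By symmetry the centroid is at mid-height, ȳ = 5.4 in.
All pieces are centred on the centroidal x-axis, so I = ΣĪ (holes subtracted) = 326.6 in⁴.
Radius of gyration: k = √(I/A) = √(326.6 / 19.91) = 4.05 in.

k_x ≈ 4.1 in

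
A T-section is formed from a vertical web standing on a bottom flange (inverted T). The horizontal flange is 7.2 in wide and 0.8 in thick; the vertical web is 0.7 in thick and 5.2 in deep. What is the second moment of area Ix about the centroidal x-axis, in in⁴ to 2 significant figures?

Treat the section as a set of non-overlapping primitives; coordinates are from the bounding-box lower-left.
Flange: 7.2 × 0.8, A = 5.76 in², y = 0.4 in, Ī = 0.3072 in⁴.
Web: 0.7 × 5.2, A = 3.64 in², y = 3.4 in, Ī = 8.202 in⁴.
Centroid: ȳ = ΣA·y / ΣA = 1.562 in.
Transfer each piece to the centroidal x-axis using Ī + A·d² with d = y − 1.562:
  flange: d = -1.162 in → contributes +8.081 in⁴
  web: d = 1.838 in → contributes +20.5 in⁴
Total I = 28.58 in⁴.

Ix ≈ 29 in⁴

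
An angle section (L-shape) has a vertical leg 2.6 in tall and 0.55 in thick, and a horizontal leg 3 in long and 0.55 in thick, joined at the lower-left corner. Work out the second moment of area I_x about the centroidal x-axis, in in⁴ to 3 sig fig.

I_x ≈ 1.57 in⁴

Treat the section as a set of non-overlapping primitives; coordinates are from the bounding-box lower-left.
Vertical leg: 0.55 × 2.6, A = 1.43 in², y = 1.3 in, Ī = 0.80557 in⁴.
Horizontal leg (remainder): 2.45 × 0.55, A = 1.3475 in², y = 0.275 in, Ī = 0.033968 in⁴.
Centroid: ȳ = ΣA·y / ΣA = 0.80272 in.
Transfer each piece to the centroidal x-axis using Ī + A·d² with d = y − 0.80272:
  vertical leg: d = 0.49728 in → contributes +1.1592 in⁴
  horizontal leg (remainder): d = -0.52772 in → contributes +0.40924 in⁴
Total I = 1.5684 in⁴.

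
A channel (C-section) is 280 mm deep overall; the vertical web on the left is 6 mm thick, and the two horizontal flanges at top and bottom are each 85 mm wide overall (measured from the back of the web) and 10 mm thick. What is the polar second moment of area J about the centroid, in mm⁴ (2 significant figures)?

Treat the section as a set of non-overlapping primitives; coordinates are from the bounding-box lower-left.
Web: 6 × 280, A = 1 680 mm², y = 140 mm, Ī = 10 976 000 mm⁴.
Top flange (beyond web): 79 × 10, A = 790 mm², y = 275 mm, Ī = 6 583 mm⁴.
Bottom flange (beyond web): 79 × 10, A = 790 mm², y = 5 mm, Ī = 6 583 mm⁴.
By symmetry the centroid is at mid-height, ȳ = 140 mm.
Transfer each piece to the centroidal x-axis using Ī + A·d² with d = y − 140:
  web: d = 0 mm → contributes +10 976 000 mm⁴
  top flange (beyond web): d = 135 mm → contributes +14 404 333 mm⁴
  bottom flange (beyond web): d = -135 mm → contributes +14 404 333 mm⁴
Total I = 39 784 667 mm⁴.
For the y-axis: x̄ = 23.6 mm.
Repeating about the centroidal y-axis gives I_y = 2 297 480 mm⁴.
Polar second moment: J = I_x + I_y = 42 082 147 mm⁴.

J ≈ 4.2 × 10⁷ mm⁴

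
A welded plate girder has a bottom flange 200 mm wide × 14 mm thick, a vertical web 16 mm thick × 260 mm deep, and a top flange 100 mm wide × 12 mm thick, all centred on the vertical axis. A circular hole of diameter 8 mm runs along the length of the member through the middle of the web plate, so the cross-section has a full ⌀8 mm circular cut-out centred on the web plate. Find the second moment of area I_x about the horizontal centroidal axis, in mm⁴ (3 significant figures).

I_x ≈ 9.23 × 10⁷ mm⁴

Treat the section as a set of non-overlapping primitives; coordinates are from the bounding-box lower-left.
Bottom plate: 200 × 14, A = 2 800 mm², y = 7 mm, Ī = 45 733 mm⁴.
Web plate: 16 × 260, A = 4 160 mm², y = 144 mm, Ī = 23 434 667 mm⁴.
Top plate: 100 × 12, A = 1 200 mm², y = 280 mm, Ī = 14 400 mm⁴.
Hole (subtracted): ⌀8, A = 50.265 mm², y = 144 mm, Ī = 201.06 mm⁴.
Centroid: ȳ = ΣA·y / ΣA = 116.82 mm.
Transfer each piece to the horizontal centroidal axis using Ī + A·d² with d = y − 116.82:
  bottom plate: d = -109.82 mm → contributes +33 816 657 mm⁴
  web plate: d = 27.177 mm → contributes +26 507 247 mm⁴
  top plate: d = 163.18 mm → contributes +31 966 564 mm⁴
  hole: d = 27.177 mm → contributes −37 327 mm⁴
Total I = 92 253 141 mm⁴.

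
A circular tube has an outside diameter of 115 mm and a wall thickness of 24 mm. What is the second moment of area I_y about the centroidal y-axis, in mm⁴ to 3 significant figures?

I_y ≈ 7.60 × 10⁶ mm⁴

Decompose the section into non-overlapping parts with the origin at the bottom-left of its bounding rectangle.
Outer circle: ⌀115, A = 10 387 mm², x = 57.5 mm, Ī = 8 585 414 mm⁴.
Bore (subtracted): ⌀67, A = 3525.7 mm², x = 57.5 mm, Ī = 989 166 mm⁴.
By symmetry the centroid is at mid-width, x̄ = 57.5 mm.
All pieces are centred on the centroidal y-axis, so I = ΣĪ (holes subtracted) = 7 596 249 mm⁴.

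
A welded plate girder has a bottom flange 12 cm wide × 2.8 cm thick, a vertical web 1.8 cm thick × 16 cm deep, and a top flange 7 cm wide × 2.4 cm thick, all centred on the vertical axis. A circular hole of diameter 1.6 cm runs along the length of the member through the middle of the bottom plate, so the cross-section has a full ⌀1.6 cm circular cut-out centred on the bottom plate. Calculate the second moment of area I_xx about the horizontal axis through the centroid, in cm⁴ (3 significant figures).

I_xx ≈ 4590 cm⁴

Split into non-overlapping primitives; take the origin at the lower-left of the bounding box.
Bottom plate: 12 × 2.8, A = 33.6 cm², y = 1.4 cm, Ī = 21.952 cm⁴.
Web plate: 1.8 × 16, A = 28.8 cm², y = 10.8 cm, Ī = 614.4 cm⁴.
Top plate: 7 × 2.4, A = 16.8 cm², y = 20 cm, Ī = 8.064 cm⁴.
Hole (subtracted): ⌀1.6, A = 2.0106 cm², y = 1.4 cm, Ī = 0.3217 cm⁴.
Centroid: ȳ = ΣA·y / ΣA = 8.9554 cm.
Transfer each piece to the horizontal axis through the centroid using Ī + A·d² with d = y − 8.9554:
  bottom plate: d = -7.5554 cm → contributes +1 940 cm⁴
  web plate: d = 1.8446 cm → contributes +712.39 cm⁴
  top plate: d = 11.045 cm → contributes +2057.4 cm⁴
  hole: d = -7.5554 cm → contributes −115.1 cm⁴
Total I = 4594.7 cm⁴.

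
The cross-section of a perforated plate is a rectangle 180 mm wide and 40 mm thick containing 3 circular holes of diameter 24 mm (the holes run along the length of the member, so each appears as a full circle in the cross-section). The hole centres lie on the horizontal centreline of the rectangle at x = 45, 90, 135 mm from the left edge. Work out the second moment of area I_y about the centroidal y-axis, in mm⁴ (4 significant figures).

Treat the section as a set of non-overlapping primitives; coordinates are from the bounding-box lower-left.
Plate: 180 × 40, A = 7 200 mm², x = 90 mm, Ī = 19 440 000 mm⁴.
Hole 1 (subtracted): ⌀24, A = 452.389 mm², x = 45 mm, Ī = 16 286 mm⁴.
Hole 2 (subtracted): ⌀24, A = 452.389 mm², x = 90 mm, Ī = 16 286 mm⁴.
Hole 3 (subtracted): ⌀24, A = 452.389 mm², x = 135 mm, Ī = 16 286 mm⁴.
By symmetry the centroid is at mid-width, x̄ = 90 mm.
Transfer each piece to the centroidal y-axis using Ī + A·d² with d = x − 90:
  plate: d = 0 mm → contributes +19 440 000 mm⁴
  hole 1: d = -45 mm → contributes −932 374 mm⁴
  hole 2: d = 0 mm → contributes −16 286 mm⁴
  hole 3: d = 45 mm → contributes −932 374 mm⁴
Total I = 17 558 965 mm⁴.

I_y ≈ 1.756 × 10⁷ mm⁴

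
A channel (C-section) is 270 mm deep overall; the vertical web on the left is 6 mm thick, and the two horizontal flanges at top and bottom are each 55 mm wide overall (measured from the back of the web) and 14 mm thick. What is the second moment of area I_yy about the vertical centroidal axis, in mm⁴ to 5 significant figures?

I_yy ≈ 8.4116 × 10⁵ mm⁴

Decompose the section into non-overlapping parts with the origin at the bottom-left of its bounding rectangle.
Web: 6 × 270, A = 1 620 mm², x = 3 mm, Ī = 4 860 mm⁴.
Top flange (beyond web): 49 × 14, A = 686 mm², x = 30.5 mm, Ī = 137257.2 mm⁴.
Bottom flange (beyond web): 49 × 14, A = 686 mm², x = 30.5 mm, Ī = 137257.2 mm⁴.
Centroid: x̄ = ΣA·x / ΣA = 15.61029 mm.
Transfer each piece to the vertical centroidal axis using Ī + A·d² with d = x − 15.61029:
  web: d = -12.61029 mm → contributes +262471.6 mm⁴
  top flange (beyond web): d = 14.88971 mm → contributes +289345.7 mm⁴
  bottom flange (beyond web): d = 14.88971 mm → contributes +289345.7 mm⁴
Total I = 841162.9 mm⁴.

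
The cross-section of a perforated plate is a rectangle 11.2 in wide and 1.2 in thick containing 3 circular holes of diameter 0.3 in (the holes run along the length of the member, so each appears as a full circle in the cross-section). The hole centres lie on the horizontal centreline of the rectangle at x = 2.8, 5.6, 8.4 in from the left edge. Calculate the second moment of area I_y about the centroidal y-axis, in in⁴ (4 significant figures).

Treat the section as a set of non-overlapping primitives; coordinates are from the bounding-box lower-left.
Plate: 11.2 × 1.2, A = 13.44 in², x = 5.6 in, Ī = 140.493 in⁴.
Hole 1 (subtracted): ⌀0.3, A = 0.0706858 in², x = 2.8 in, Ī = 0.000397608 in⁴.
Hole 2 (subtracted): ⌀0.3, A = 0.0706858 in², x = 5.6 in, Ī = 0.000397608 in⁴.
Hole 3 (subtracted): ⌀0.3, A = 0.0706858 in², x = 8.4 in, Ī = 0.000397608 in⁴.
By symmetry the centroid is at mid-width, x̄ = 5.6 in.
Transfer each piece to the centroidal y-axis using Ī + A·d² with d = x − 5.6:
  plate: d = 0 in → contributes +140.493 in⁴
  hole 1: d = -2.8 in → contributes −0.554575 in⁴
  hole 2: d = 0 in → contributes −0.000397608 in⁴
  hole 3: d = 2.8 in → contributes −0.554575 in⁴
Total I = 139.383 in⁴.

I_y ≈ 139.4 in⁴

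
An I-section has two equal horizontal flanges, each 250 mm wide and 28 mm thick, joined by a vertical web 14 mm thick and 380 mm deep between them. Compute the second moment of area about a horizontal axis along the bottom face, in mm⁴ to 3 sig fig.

I_base ≈ 1.57 × 10⁹ mm⁴

Break the section into simple shapes (no overlaps), measuring from the bottom-left corner of the bounding box.
Bottom flange: 250 × 28, A = 7 000 mm², y = 14 mm, Ī = 457 333 mm⁴.
Web: 14 × 380, A = 5 320 mm², y = 218 mm, Ī = 64 017 333 mm⁴.
Top flange: 250 × 28, A = 7 000 mm², y = 422 mm, Ī = 457 333 mm⁴.
Transfer each piece to a horizontal axis along the bottom face using Ī + A·d² with d = y − 0:
  bottom flange: d = 14 mm → contributes +1 829 333 mm⁴
  web: d = 218 mm → contributes +316 845 013 mm⁴
  top flange: d = 422 mm → contributes +1 247 045 333 mm⁴
Total I = 1 565 719 680 mm⁴.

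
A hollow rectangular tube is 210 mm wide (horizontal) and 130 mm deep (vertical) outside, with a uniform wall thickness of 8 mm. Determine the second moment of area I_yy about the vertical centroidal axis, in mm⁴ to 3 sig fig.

Break the section into simple shapes (no overlaps), measuring from the bottom-left corner of the bounding box.
Outer rectangle: 210 × 130, A = 27 300 mm², x = 105 mm, Ī = 100 327 500 mm⁴.
Inner void (subtracted): 194 × 114, A = 22 116 mm², x = 105 mm, Ī = 69 363 148 mm⁴.
By symmetry the centroid is at mid-width, x̄ = 105 mm.
All pieces are centred on the vertical centroidal axis, so I = ΣĪ (holes subtracted) = 30 964 352 mm⁴.

I_yy ≈ 3.10 × 10⁷ mm⁴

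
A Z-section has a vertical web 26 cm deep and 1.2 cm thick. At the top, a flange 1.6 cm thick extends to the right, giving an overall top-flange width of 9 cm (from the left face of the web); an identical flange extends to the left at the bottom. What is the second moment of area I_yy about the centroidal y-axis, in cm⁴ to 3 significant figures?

I_yy ≈ 636 cm⁴

Split into non-overlapping primitives; take the origin at the lower-left of the bounding box.
Web: 1.2 × 26, A = 31.2 cm², x = 8.4 cm, Ī = 3.744 cm⁴.
Top flange (beyond web): 7.8 × 1.6, A = 12.48 cm², x = 12.9 cm, Ī = 63.274 cm⁴.
Bottom flange (beyond web): 7.8 × 1.6, A = 12.48 cm², x = 3.9 cm, Ī = 63.274 cm⁴.
Centroid: x̄ = ΣA·x / ΣA = 8.4 cm.
Transfer each piece to the centroidal y-axis using Ī + A·d² with d = x − 8.4:
  web: d = 0 cm → contributes +3.744 cm⁴
  top flange (beyond web): d = 4.5 cm → contributes +315.99 cm⁴
  bottom flange (beyond web): d = -4.5 cm → contributes +315.99 cm⁴
Total I = 635.73 cm⁴.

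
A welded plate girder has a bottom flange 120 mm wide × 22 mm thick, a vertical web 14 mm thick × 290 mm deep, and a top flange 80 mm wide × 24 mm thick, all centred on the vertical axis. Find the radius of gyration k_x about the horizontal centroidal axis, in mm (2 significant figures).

Treat the section as a set of non-overlapping primitives; coordinates are from the bounding-box lower-left.
Bottom plate: 120 × 22, A = 2 640 mm², y = 11 mm, Ī = 106 480 mm⁴.
Web plate: 14 × 290, A = 4 060 mm², y = 167 mm, Ī = 28 453 833 mm⁴.
Top plate: 80 × 24, A = 1 920 mm², y = 324 mm, Ī = 92 160 mm⁴.
Centroid: ȳ = ΣA·y / ΣA = 154.2 mm.
Transfer each piece to the horizontal centroidal axis using Ī + A·d² with d = y − 154.2:
  bottom plate: d = -143.2 mm → contributes +54 237 340 mm⁴
  web plate: d = 12.81 mm → contributes +29 119 796 mm⁴
  top plate: d = 169.8 mm → contributes +55 454 518 mm⁴
Total I = 138 811 654 mm⁴.
Radius of gyration: k = √(I/A) = √(138 811 654 / 8 620) = 126.9 mm.

k_x ≈ 130 mm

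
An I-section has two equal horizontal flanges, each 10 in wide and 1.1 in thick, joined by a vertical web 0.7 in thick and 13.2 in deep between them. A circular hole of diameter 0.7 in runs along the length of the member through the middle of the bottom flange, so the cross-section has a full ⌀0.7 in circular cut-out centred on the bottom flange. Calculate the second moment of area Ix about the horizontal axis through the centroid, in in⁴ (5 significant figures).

Decompose the section into non-overlapping parts with the origin at the bottom-left of its bounding rectangle.
Bottom flange: 10 × 1.1, A = 11 in², y = 0.55 in, Ī = 1.109167 in⁴.
Web: 0.7 × 13.2, A = 9.24 in², y = 7.7 in, Ī = 134.1648 in⁴.
Top flange: 10 × 1.1, A = 11 in², y = 14.85 in, Ī = 1.109167 in⁴.
Hole (subtracted): ⌀0.7, A = 0.3848451 in², y = 0.55 in, Ī = 0.01178588 in⁴.
Centroid: ȳ = ΣA·y / ΣA = 7.789179 in.
Transfer each piece to the horizontal axis through the centroid using Ī + A·d² with d = y − 7.789179:
  bottom flange: d = -7.239179 in → contributes +577.5721 in⁴
  web: d = -0.08917934 in → contributes +134.2383 in⁴
  top flange: d = 7.060821 in → contributes +549.5162 in⁴
  hole: d = -7.239179 in → contributes −20.17987 in⁴
Total I = 1241.147 in⁴.

Ix ≈ 1241.1 in⁴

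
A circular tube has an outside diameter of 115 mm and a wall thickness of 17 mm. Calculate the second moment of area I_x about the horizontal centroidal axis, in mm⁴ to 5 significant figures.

Treat the section as a set of non-overlapping primitives; coordinates are from the bounding-box lower-left.
Outer circle: ⌀115, A = 10386.89 mm², y = 57.5 mm, Ī = 8 585 414 mm⁴.
Bore (subtracted): ⌀81, A = 5152.997 mm², y = 57.5 mm, Ī = 2 113 051 mm⁴.
By symmetry the centroid is at mid-height, ȳ = 57.5 mm.
All pieces are centred on the horizontal centroidal axis, so I = ΣĪ (holes subtracted) = 6 472 363 mm⁴.

I_x ≈ 6.4724 × 10⁶ mm⁴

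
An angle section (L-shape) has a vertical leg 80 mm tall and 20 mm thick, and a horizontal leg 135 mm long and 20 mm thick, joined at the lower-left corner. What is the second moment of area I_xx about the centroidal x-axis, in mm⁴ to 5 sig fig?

I_xx ≈ 1.7792 × 10⁶ mm⁴

Break the section into simple shapes (no overlaps), measuring from the bottom-left corner of the bounding box.
Vertical leg: 20 × 80, A = 1 600 mm², y = 40 mm, Ī = 853333.3 mm⁴.
Horizontal leg (remainder): 115 × 20, A = 2 300 mm², y = 10 mm, Ī = 76666.67 mm⁴.
Centroid: ȳ = ΣA·y / ΣA = 22.30769 mm.
Transfer each piece to the centroidal x-axis using Ī + A·d² with d = y − 22.30769:
  vertical leg: d = 17.69231 mm → contributes +1 354 162 mm⁴
  horizontal leg (remainder): d = -12.30769 mm → contributes +425 069 mm⁴
Total I = 1 779 231 mm⁴.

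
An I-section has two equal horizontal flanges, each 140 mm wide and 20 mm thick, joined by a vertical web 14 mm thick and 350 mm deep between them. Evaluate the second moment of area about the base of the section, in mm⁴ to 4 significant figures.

Treat the section as a set of non-overlapping primitives; coordinates are from the bounding-box lower-left.
Bottom flange: 140 × 20, A = 2 800 mm², y = 10 mm, Ī = 93333.3 mm⁴.
Web: 14 × 350, A = 4 900 mm², y = 195 mm, Ī = 50 020 833 mm⁴.
Top flange: 140 × 20, A = 2 800 mm², y = 380 mm, Ī = 93333.3 mm⁴.
Transfer each piece to the base of the section using Ī + A·d² with d = y − 0:
  bottom flange: d = 10 mm → contributes +373 333 mm⁴
  web: d = 195 mm → contributes +236 343 333 mm⁴
  top flange: d = 380 mm → contributes +404 413 333 mm⁴
Total I = 641 130 000 mm⁴.

I_base ≈ 6.411 × 10⁸ mm⁴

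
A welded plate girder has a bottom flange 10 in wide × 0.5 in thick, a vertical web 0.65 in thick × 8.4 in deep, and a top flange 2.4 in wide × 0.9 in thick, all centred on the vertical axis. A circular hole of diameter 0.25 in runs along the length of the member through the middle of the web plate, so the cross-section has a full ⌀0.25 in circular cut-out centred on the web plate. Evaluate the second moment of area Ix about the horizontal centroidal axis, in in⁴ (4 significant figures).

Split into non-overlapping primitives; take the origin at the lower-left of the bounding box.
Bottom plate: 10 × 0.5, A = 5 in², y = 0.25 in, Ī = 0.104167 in⁴.
Web plate: 0.65 × 8.4, A = 5.46 in², y = 4.7 in, Ī = 32.1048 in⁴.
Top plate: 2.4 × 0.9, A = 2.16 in², y = 9.35 in, Ī = 0.1458 in⁴.
Hole (subtracted): ⌀0.25, A = 0.0490874 in², y = 4.7 in, Ī = 0.000191748 in⁴.
Centroid: ȳ = ΣA·y / ΣA = 3.72903 in.
Transfer each piece to the horizontal centroidal axis using Ī + A·d² with d = y − 3.72903:
  bottom plate: d = -3.47903 in → contributes +60.6224 in⁴
  web plate: d = 0.970972 in → contributes +37.2524 in⁴
  top plate: d = 5.62097 in → contributes +68.3917 in⁴
  hole: d = 0.970972 in → contributes −0.0464706 in⁴
Total I = 166.22 in⁴.

Ix ≈ 166.2 in⁴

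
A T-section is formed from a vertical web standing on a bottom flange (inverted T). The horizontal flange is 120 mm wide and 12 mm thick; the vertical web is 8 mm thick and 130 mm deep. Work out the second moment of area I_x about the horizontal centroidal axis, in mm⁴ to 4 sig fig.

Split into non-overlapping primitives; take the origin at the lower-left of the bounding box.
Flange: 120 × 12, A = 1 440 mm², y = 6 mm, Ī = 17 280 mm⁴.
Web: 8 × 130, A = 1 040 mm², y = 77 mm, Ī = 1 464 667 mm⁴.
Centroid: ȳ = ΣA·y / ΣA = 35.7742 mm.
Transfer each piece to the horizontal centroidal axis using Ī + A·d² with d = y − 35.7742:
  flange: d = -29.7742 mm → contributes +1 293 844 mm⁴
  web: d = 41.2258 mm → contributes +3 232 216 mm⁴
Total I = 4 526 060 mm⁴.

I_x ≈ 4.526 × 10⁶ mm⁴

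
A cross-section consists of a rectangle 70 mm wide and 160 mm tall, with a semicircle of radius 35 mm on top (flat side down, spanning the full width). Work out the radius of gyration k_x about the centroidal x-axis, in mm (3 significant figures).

k_x ≈ 54.4 mm

Break the section into simple shapes (no overlaps), measuring from the bottom-left corner of the bounding box.
Rectangular body: 70 × 160, A = 11 200 mm², y = 80 mm, Ī = 23 893 333 mm⁴.
Semicircular cap: semicircle r = 35, A = 1924.2 mm², y = 174.85 mm, Ī = 164 704 mm⁴.
Centroid: ȳ = ΣA·y / ΣA = 93.907 mm.
Transfer each piece to the centroidal x-axis using Ī + A·d² with d = y − 93.907:
  rectangular body: d = -13.907 mm → contributes +26 059 531 mm⁴
  semicircular cap: d = 80.947 mm → contributes +12 773 110 mm⁴
Total I = 38 832 641 mm⁴.
Radius of gyration: k = √(I/A) = √(38 832 641 / 13 124) = 54.395 mm.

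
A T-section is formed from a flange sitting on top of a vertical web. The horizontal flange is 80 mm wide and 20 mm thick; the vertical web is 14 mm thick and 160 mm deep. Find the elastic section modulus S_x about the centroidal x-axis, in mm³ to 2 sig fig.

S_x ≈ 1.1 × 10⁵ mm³

Split into non-overlapping primitives; take the origin at the lower-left of the bounding box.
Flange: 80 × 20, A = 1 600 mm², y = 170 mm, Ī = 53 333 mm⁴.
Web: 14 × 160, A = 2 240 mm², y = 80 mm, Ī = 4 778 667 mm⁴.
Centroid: ȳ = ΣA·y / ΣA = 117.5 mm.
Transfer each piece to the centroidal x-axis using Ī + A·d² with d = y − 117.5:
  flange: d = 52.5 mm → contributes +4 463 333 mm⁴
  web: d = -37.5 mm → contributes +7 928 667 mm⁴
Total I = 12 392 000 mm⁴.
Extreme fibre distance c = 117.5 mm; S = I/c = 105 464 mm³.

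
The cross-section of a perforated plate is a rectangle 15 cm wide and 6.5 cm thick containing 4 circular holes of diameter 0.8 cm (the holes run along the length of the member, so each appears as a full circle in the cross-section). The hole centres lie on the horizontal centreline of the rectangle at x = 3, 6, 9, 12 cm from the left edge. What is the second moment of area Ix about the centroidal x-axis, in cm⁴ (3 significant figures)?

Decompose the section into non-overlapping parts with the origin at the bottom-left of its bounding rectangle.
Plate: 15 × 6.5, A = 97.5 cm², y = 3.25 cm, Ī = 343.28 cm⁴.
Hole 1 (subtracted): ⌀0.8, A = 0.50265 cm², y = 3.25 cm, Ī = 0.020106 cm⁴.
Hole 2 (subtracted): ⌀0.8, A = 0.50265 cm², y = 3.25 cm, Ī = 0.020106 cm⁴.
Hole 3 (subtracted): ⌀0.8, A = 0.50265 cm², y = 3.25 cm, Ī = 0.020106 cm⁴.
Hole 4 (subtracted): ⌀0.8, A = 0.50265 cm², y = 3.25 cm, Ī = 0.020106 cm⁴.
By symmetry the centroid is at mid-height, ȳ = 3.25 cm.
All pieces are centred on the centroidal x-axis, so I = ΣĪ (holes subtracted) = 343.2 cm⁴.

Ix ≈ 343 cm⁴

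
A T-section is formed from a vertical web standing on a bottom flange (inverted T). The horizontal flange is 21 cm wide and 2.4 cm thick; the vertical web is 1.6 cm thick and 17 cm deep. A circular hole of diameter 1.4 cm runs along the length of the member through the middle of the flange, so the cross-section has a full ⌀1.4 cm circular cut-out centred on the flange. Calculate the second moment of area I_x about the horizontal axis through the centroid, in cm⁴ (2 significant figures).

Treat the section as a set of non-overlapping primitives; coordinates are from the bounding-box lower-left.
Flange: 21 × 2.4, A = 50.4 cm², y = 1.2 cm, Ī = 24.19 cm⁴.
Web: 1.6 × 17, A = 27.2 cm², y = 10.9 cm, Ī = 655.1 cm⁴.
Hole (subtracted): ⌀1.4, A = 1.539 cm², y = 1.2 cm, Ī = 0.1886 cm⁴.
Centroid: ȳ = ΣA·y / ΣA = 4.669 cm.
Transfer each piece to the horizontal axis through the centroid using Ī + A·d² with d = y − 4.669:
  flange: d = -3.469 cm → contributes +630.6 cm⁴
  web: d = 6.231 cm → contributes +1 711 cm⁴
  hole: d = -3.469 cm → contributes −18.71 cm⁴
Total I = 2 323 cm⁴.

I_x ≈ 2300 cm⁴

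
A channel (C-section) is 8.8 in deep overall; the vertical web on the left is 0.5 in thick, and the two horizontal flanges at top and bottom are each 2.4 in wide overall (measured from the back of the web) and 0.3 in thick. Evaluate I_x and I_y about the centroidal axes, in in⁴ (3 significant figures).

I_x ≈ 49.0 in⁴, I_y ≈ 1.74 in⁴

Split into non-overlapping primitives; take the origin at the lower-left of the bounding box.
Web: 0.5 × 8.8, A = 4.4 in², y = 4.4 in, Ī = 28.395 in⁴.
Top flange (beyond web): 1.9 × 0.3, A = 0.57 in², y = 8.65 in, Ī = 0.004275 in⁴.
Bottom flange (beyond web): 1.9 × 0.3, A = 0.57 in², y = 0.15 in, Ī = 0.004275 in⁴.
By symmetry the centroid is at mid-height, ȳ = 4.4 in.
Transfer each piece to the centroidal x-axis using Ī + A·d² with d = y − 4.4:
  web: d = 0 in → contributes +28.395 in⁴
  top flange (beyond web): d = 4.25 in → contributes +10.3 in⁴
  bottom flange (beyond web): d = -4.25 in → contributes +10.3 in⁴
Total I = 48.994 in⁴.
For the y-axis: x̄ = 0.49693 in.
Repeating about the centroidal y-axis gives I_y = 1.7384 in⁴.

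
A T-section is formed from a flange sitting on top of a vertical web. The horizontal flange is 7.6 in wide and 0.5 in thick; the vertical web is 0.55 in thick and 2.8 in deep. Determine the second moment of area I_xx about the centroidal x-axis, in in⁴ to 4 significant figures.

Treat the section as a set of non-overlapping primitives; coordinates are from the bounding-box lower-left.
Flange: 7.6 × 0.5, A = 3.8 in², y = 3.05 in, Ī = 0.0791667 in⁴.
Web: 0.55 × 2.8, A = 1.54 in², y = 1.4 in, Ī = 1.00613 in⁴.
Centroid: ȳ = ΣA·y / ΣA = 2.57416 in.
Transfer each piece to the centroidal x-axis using Ī + A·d² with d = y − 2.57416:
  flange: d = 0.475843 in → contributes +0.939587 in⁴
  web: d = -1.17416 in → contributes +3.12925 in⁴
Total I = 4.06883 in⁴.

I_xx ≈ 4.069 in⁴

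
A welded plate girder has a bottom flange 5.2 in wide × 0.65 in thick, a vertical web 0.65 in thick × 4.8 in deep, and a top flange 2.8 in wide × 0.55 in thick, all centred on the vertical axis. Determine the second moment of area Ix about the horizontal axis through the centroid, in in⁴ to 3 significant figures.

Break the section into simple shapes (no overlaps), measuring from the bottom-left corner of the bounding box.
Bottom plate: 5.2 × 0.65, A = 3.38 in², y = 0.325 in, Ī = 0.119 in⁴.
Web plate: 0.65 × 4.8, A = 3.12 in², y = 3.05 in, Ī = 5.9904 in⁴.
Top plate: 2.8 × 0.55, A = 1.54 in², y = 5.725 in, Ī = 0.038821 in⁴.
Centroid: ȳ = ΣA·y / ΣA = 2.4168 in.
Transfer each piece to the horizontal axis through the centroid using Ī + A·d² with d = y − 2.4168:
  bottom plate: d = -2.0918 in → contributes +14.908 in⁴
  web plate: d = 0.63321 in → contributes +7.2414 in⁴
  top plate: d = 3.3082 in → contributes +16.893 in⁴
Total I = 39.043 in⁴.

Ix ≈ 39.0 in⁴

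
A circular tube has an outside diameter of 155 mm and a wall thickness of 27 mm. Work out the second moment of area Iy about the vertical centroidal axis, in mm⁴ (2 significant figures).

Treat the section as a set of non-overlapping primitives; coordinates are from the bounding-box lower-left.
Outer circle: ⌀155, A = 18 869 mm², x = 77.5 mm, Ī = 28 333 269 mm⁴.
Bore (subtracted): ⌀101, A = 8 012 mm², x = 77.5 mm, Ī = 5 108 053 mm⁴.
By symmetry the centroid is at mid-width, x̄ = 77.5 mm.
All pieces are centred on the vertical centroidal axis, so I = ΣĪ (holes subtracted) = 23 225 216 mm⁴.

Iy ≈ 2.3 × 10⁷ mm⁴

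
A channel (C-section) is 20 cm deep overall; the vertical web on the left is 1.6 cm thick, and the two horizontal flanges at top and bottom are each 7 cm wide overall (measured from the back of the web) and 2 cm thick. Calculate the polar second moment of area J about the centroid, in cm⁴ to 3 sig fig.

Break the section into simple shapes (no overlaps), measuring from the bottom-left corner of the bounding box.
Web: 1.6 × 20, A = 32 cm², y = 10 cm, Ī = 1066.7 cm⁴.
Top flange (beyond web): 5.4 × 2, A = 10.8 cm², y = 19 cm, Ī = 3.6 cm⁴.
Bottom flange (beyond web): 5.4 × 2, A = 10.8 cm², y = 1 cm, Ī = 3.6 cm⁴.
By symmetry the centroid is at mid-height, ȳ = 10 cm.
Transfer each piece to the centroidal x-axis using Ī + A·d² with d = y − 10:
  web: d = 0 cm → contributes +1066.7 cm⁴
  top flange (beyond web): d = 9 cm → contributes +878.4 cm⁴
  bottom flange (beyond web): d = -9 cm → contributes +878.4 cm⁴
Total I = 2823.5 cm⁴.
For the y-axis: x̄ = 2.2104 cm.
Repeating about the centroidal y-axis gives I_y = 217.28 cm⁴.
Polar second moment: J = I_x + I_y = 3040.8 cm⁴.

J ≈ 3040 cm⁴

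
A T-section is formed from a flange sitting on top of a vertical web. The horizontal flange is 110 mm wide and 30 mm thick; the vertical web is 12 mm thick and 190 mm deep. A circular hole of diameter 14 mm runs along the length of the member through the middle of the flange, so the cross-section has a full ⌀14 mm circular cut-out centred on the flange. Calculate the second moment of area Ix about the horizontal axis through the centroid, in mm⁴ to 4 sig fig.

Decompose the section into non-overlapping parts with the origin at the bottom-left of its bounding rectangle.
Flange: 110 × 30, A = 3 300 mm², y = 205 mm, Ī = 247 500 mm⁴.
Web: 12 × 190, A = 2 280 mm², y = 95 mm, Ī = 6 859 000 mm⁴.
Hole (subtracted): ⌀14, A = 153.938 mm², y = 205 mm, Ī = 1885.74 mm⁴.
Centroid: ȳ = ΣA·y / ΣA = 158.779 mm.
Transfer each piece to the horizontal axis through the centroid using Ī + A·d² with d = y − 158.779:
  flange: d = 46.2214 mm → contributes +7 297 669 mm⁴
  web: d = -63.7786 mm → contributes +16 133 388 mm⁴
  hole: d = 46.2214 mm → contributes −330 761 mm⁴
Total I = 23 100 295 mm⁴.

Ix ≈ 2.310 × 10⁷ mm⁴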